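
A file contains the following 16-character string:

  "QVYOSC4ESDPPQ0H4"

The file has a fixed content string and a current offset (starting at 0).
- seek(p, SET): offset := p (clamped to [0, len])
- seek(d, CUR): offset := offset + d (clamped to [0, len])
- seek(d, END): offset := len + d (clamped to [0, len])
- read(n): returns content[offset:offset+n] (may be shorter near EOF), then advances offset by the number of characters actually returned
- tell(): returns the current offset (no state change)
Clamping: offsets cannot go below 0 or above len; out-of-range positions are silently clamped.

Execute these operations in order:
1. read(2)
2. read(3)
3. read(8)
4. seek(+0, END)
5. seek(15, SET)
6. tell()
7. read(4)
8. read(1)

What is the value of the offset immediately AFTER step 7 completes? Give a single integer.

After 1 (read(2)): returned 'QV', offset=2
After 2 (read(3)): returned 'YOS', offset=5
After 3 (read(8)): returned 'C4ESDPPQ', offset=13
After 4 (seek(+0, END)): offset=16
After 5 (seek(15, SET)): offset=15
After 6 (tell()): offset=15
After 7 (read(4)): returned '4', offset=16

Answer: 16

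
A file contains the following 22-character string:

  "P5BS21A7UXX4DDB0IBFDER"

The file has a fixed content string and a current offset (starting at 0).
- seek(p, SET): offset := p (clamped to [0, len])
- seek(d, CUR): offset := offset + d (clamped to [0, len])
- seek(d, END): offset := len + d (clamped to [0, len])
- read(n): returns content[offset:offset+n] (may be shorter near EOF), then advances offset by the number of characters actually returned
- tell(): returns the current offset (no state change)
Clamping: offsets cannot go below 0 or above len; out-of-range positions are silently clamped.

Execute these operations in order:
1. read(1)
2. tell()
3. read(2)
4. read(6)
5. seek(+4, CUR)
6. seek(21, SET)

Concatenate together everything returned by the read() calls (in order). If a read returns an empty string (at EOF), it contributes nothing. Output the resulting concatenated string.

Answer: P5BS21A7U

Derivation:
After 1 (read(1)): returned 'P', offset=1
After 2 (tell()): offset=1
After 3 (read(2)): returned '5B', offset=3
After 4 (read(6)): returned 'S21A7U', offset=9
After 5 (seek(+4, CUR)): offset=13
After 6 (seek(21, SET)): offset=21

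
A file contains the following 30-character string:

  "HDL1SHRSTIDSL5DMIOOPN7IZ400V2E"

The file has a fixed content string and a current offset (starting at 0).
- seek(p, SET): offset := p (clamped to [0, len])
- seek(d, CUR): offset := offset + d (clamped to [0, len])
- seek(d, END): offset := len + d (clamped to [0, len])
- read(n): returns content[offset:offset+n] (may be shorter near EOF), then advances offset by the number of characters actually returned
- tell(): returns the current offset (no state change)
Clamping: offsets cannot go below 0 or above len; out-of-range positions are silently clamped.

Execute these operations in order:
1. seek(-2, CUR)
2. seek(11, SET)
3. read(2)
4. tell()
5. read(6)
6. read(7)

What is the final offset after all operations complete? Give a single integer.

Answer: 26

Derivation:
After 1 (seek(-2, CUR)): offset=0
After 2 (seek(11, SET)): offset=11
After 3 (read(2)): returned 'SL', offset=13
After 4 (tell()): offset=13
After 5 (read(6)): returned '5DMIOO', offset=19
After 6 (read(7)): returned 'PN7IZ40', offset=26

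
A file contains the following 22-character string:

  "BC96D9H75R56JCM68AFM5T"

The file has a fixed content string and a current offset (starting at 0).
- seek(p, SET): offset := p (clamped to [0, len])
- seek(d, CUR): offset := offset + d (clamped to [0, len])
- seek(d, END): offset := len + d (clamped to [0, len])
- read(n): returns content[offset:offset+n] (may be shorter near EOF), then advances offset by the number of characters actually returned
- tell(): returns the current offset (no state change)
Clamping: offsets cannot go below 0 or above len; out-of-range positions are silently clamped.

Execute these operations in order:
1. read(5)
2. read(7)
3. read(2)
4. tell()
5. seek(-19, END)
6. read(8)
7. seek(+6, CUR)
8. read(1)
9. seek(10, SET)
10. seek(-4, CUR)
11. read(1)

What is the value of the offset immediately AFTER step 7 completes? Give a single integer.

Answer: 17

Derivation:
After 1 (read(5)): returned 'BC96D', offset=5
After 2 (read(7)): returned '9H75R56', offset=12
After 3 (read(2)): returned 'JC', offset=14
After 4 (tell()): offset=14
After 5 (seek(-19, END)): offset=3
After 6 (read(8)): returned '6D9H75R5', offset=11
After 7 (seek(+6, CUR)): offset=17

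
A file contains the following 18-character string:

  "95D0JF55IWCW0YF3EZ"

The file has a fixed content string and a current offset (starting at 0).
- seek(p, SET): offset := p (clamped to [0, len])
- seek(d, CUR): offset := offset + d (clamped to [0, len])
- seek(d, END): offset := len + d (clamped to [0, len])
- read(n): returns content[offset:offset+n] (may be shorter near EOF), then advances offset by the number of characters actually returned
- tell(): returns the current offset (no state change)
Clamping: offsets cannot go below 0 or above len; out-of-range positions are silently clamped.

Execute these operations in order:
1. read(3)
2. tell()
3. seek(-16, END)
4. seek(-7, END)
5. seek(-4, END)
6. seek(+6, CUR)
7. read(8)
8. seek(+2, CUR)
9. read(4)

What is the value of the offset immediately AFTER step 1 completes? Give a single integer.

After 1 (read(3)): returned '95D', offset=3

Answer: 3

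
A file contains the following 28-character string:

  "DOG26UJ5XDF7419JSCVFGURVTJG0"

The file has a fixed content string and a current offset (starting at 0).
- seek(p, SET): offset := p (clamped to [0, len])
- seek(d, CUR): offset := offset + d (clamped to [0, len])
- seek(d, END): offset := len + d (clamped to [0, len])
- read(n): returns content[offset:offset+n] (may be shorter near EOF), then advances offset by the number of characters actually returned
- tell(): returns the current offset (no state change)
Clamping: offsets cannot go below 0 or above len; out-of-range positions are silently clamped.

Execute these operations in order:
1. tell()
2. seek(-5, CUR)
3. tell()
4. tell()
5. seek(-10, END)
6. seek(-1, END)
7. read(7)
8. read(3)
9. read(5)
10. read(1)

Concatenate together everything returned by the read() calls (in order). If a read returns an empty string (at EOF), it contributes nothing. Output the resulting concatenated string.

After 1 (tell()): offset=0
After 2 (seek(-5, CUR)): offset=0
After 3 (tell()): offset=0
After 4 (tell()): offset=0
After 5 (seek(-10, END)): offset=18
After 6 (seek(-1, END)): offset=27
After 7 (read(7)): returned '0', offset=28
After 8 (read(3)): returned '', offset=28
After 9 (read(5)): returned '', offset=28
After 10 (read(1)): returned '', offset=28

Answer: 0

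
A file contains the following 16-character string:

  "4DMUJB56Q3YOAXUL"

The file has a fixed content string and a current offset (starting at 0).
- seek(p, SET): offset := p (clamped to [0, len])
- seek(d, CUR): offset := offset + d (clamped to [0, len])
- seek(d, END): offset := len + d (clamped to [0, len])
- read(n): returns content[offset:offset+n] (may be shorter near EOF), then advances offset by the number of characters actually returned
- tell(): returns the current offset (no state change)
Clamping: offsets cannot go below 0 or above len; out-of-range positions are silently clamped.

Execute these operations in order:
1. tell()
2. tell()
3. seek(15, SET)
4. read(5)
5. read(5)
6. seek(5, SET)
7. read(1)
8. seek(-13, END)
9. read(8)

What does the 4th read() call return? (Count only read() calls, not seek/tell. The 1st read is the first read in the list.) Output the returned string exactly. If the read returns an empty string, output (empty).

After 1 (tell()): offset=0
After 2 (tell()): offset=0
After 3 (seek(15, SET)): offset=15
After 4 (read(5)): returned 'L', offset=16
After 5 (read(5)): returned '', offset=16
After 6 (seek(5, SET)): offset=5
After 7 (read(1)): returned 'B', offset=6
After 8 (seek(-13, END)): offset=3
After 9 (read(8)): returned 'UJB56Q3Y', offset=11

Answer: UJB56Q3Y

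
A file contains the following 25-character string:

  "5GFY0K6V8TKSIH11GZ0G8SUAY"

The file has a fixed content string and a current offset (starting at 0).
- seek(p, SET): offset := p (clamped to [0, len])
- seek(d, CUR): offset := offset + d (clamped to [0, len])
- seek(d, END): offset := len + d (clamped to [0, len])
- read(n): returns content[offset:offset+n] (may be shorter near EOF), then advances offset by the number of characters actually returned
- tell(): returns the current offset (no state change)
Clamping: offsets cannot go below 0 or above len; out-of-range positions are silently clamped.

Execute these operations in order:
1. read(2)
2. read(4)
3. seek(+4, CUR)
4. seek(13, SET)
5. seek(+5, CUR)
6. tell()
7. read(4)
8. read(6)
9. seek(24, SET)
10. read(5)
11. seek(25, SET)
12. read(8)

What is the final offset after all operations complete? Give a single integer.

After 1 (read(2)): returned '5G', offset=2
After 2 (read(4)): returned 'FY0K', offset=6
After 3 (seek(+4, CUR)): offset=10
After 4 (seek(13, SET)): offset=13
After 5 (seek(+5, CUR)): offset=18
After 6 (tell()): offset=18
After 7 (read(4)): returned '0G8S', offset=22
After 8 (read(6)): returned 'UAY', offset=25
After 9 (seek(24, SET)): offset=24
After 10 (read(5)): returned 'Y', offset=25
After 11 (seek(25, SET)): offset=25
After 12 (read(8)): returned '', offset=25

Answer: 25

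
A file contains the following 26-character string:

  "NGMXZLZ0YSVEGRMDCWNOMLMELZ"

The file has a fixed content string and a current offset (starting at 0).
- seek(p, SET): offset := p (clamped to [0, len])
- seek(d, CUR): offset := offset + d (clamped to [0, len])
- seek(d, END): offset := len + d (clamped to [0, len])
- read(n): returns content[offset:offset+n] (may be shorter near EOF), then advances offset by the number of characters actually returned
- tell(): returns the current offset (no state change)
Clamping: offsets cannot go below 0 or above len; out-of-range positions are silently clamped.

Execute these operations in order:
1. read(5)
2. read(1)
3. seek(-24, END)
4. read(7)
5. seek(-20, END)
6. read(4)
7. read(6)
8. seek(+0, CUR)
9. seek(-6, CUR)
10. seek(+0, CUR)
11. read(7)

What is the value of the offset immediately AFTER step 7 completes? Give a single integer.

Answer: 16

Derivation:
After 1 (read(5)): returned 'NGMXZ', offset=5
After 2 (read(1)): returned 'L', offset=6
After 3 (seek(-24, END)): offset=2
After 4 (read(7)): returned 'MXZLZ0Y', offset=9
After 5 (seek(-20, END)): offset=6
After 6 (read(4)): returned 'Z0YS', offset=10
After 7 (read(6)): returned 'VEGRMD', offset=16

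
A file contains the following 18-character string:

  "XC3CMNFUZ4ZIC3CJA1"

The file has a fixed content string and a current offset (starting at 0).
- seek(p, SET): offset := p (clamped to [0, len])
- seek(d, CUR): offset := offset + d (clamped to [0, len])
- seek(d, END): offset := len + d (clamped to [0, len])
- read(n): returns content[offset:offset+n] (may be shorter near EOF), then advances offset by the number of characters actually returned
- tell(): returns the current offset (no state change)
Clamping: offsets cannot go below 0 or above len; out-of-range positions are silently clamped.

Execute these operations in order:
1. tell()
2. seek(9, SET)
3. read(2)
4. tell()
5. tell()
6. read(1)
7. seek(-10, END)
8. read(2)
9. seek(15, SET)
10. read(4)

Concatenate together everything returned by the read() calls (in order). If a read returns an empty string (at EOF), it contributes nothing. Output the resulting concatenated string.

Answer: 4ZIZ4JA1

Derivation:
After 1 (tell()): offset=0
After 2 (seek(9, SET)): offset=9
After 3 (read(2)): returned '4Z', offset=11
After 4 (tell()): offset=11
After 5 (tell()): offset=11
After 6 (read(1)): returned 'I', offset=12
After 7 (seek(-10, END)): offset=8
After 8 (read(2)): returned 'Z4', offset=10
After 9 (seek(15, SET)): offset=15
After 10 (read(4)): returned 'JA1', offset=18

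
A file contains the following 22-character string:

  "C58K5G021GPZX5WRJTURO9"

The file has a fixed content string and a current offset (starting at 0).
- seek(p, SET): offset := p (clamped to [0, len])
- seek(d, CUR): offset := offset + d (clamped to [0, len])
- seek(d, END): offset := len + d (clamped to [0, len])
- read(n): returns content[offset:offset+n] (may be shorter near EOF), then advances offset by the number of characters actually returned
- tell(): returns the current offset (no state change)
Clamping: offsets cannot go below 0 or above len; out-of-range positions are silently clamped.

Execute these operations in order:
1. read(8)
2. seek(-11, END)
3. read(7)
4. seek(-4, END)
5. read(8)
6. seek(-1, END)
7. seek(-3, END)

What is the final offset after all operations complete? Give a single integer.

After 1 (read(8)): returned 'C58K5G02', offset=8
After 2 (seek(-11, END)): offset=11
After 3 (read(7)): returned 'ZX5WRJT', offset=18
After 4 (seek(-4, END)): offset=18
After 5 (read(8)): returned 'URO9', offset=22
After 6 (seek(-1, END)): offset=21
After 7 (seek(-3, END)): offset=19

Answer: 19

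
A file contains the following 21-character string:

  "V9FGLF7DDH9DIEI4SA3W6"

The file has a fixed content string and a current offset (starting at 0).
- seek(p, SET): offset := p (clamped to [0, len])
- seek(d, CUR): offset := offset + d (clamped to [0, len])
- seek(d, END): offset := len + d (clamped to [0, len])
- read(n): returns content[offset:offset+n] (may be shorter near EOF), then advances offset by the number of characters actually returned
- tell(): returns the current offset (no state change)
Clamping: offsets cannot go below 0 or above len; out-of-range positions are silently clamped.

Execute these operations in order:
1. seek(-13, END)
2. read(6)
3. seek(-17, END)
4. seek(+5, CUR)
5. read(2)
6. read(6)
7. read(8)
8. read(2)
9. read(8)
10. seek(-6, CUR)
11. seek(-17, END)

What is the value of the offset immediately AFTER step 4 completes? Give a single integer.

Answer: 9

Derivation:
After 1 (seek(-13, END)): offset=8
After 2 (read(6)): returned 'DH9DIE', offset=14
After 3 (seek(-17, END)): offset=4
After 4 (seek(+5, CUR)): offset=9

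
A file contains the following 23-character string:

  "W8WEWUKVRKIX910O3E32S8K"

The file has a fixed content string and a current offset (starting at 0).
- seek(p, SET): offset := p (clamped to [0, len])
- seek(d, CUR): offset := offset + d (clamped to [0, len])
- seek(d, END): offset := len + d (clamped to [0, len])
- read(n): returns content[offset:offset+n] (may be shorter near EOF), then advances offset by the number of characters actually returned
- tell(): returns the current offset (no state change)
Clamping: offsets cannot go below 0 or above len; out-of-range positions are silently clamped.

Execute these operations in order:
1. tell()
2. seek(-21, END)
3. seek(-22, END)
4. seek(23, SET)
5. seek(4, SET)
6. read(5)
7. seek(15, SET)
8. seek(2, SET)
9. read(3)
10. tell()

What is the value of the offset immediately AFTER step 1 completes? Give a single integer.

After 1 (tell()): offset=0

Answer: 0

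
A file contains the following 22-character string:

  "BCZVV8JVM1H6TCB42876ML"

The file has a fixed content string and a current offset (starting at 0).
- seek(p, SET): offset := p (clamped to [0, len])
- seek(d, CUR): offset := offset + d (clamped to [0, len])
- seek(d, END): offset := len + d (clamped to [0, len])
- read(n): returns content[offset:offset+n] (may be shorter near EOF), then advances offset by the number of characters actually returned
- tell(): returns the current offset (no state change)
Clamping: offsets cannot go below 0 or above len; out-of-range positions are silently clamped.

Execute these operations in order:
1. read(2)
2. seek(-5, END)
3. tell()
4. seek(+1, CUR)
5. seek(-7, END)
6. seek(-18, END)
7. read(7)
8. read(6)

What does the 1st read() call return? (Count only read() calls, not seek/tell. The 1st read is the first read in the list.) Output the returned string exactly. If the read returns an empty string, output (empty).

Answer: BC

Derivation:
After 1 (read(2)): returned 'BC', offset=2
After 2 (seek(-5, END)): offset=17
After 3 (tell()): offset=17
After 4 (seek(+1, CUR)): offset=18
After 5 (seek(-7, END)): offset=15
After 6 (seek(-18, END)): offset=4
After 7 (read(7)): returned 'V8JVM1H', offset=11
After 8 (read(6)): returned '6TCB42', offset=17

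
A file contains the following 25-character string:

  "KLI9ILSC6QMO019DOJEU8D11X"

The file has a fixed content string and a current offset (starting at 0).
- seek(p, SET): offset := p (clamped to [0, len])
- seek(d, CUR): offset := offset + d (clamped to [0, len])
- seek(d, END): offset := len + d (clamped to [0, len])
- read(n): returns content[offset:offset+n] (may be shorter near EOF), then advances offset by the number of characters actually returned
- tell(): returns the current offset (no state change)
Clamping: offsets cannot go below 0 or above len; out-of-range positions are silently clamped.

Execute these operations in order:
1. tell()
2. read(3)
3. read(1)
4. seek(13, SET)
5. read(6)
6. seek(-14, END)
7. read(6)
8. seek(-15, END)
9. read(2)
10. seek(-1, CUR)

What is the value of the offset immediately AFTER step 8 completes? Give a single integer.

After 1 (tell()): offset=0
After 2 (read(3)): returned 'KLI', offset=3
After 3 (read(1)): returned '9', offset=4
After 4 (seek(13, SET)): offset=13
After 5 (read(6)): returned '19DOJE', offset=19
After 6 (seek(-14, END)): offset=11
After 7 (read(6)): returned 'O019DO', offset=17
After 8 (seek(-15, END)): offset=10

Answer: 10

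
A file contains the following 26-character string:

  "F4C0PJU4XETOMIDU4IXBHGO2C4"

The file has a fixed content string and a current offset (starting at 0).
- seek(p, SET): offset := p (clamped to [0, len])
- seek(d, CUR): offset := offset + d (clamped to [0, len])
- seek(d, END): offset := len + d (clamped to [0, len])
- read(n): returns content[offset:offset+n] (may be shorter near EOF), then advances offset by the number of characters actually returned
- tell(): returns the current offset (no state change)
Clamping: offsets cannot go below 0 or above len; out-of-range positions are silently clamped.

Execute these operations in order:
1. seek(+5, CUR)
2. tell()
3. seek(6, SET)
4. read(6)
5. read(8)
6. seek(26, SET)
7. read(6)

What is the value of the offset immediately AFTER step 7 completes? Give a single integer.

After 1 (seek(+5, CUR)): offset=5
After 2 (tell()): offset=5
After 3 (seek(6, SET)): offset=6
After 4 (read(6)): returned 'U4XETO', offset=12
After 5 (read(8)): returned 'MIDU4IXB', offset=20
After 6 (seek(26, SET)): offset=26
After 7 (read(6)): returned '', offset=26

Answer: 26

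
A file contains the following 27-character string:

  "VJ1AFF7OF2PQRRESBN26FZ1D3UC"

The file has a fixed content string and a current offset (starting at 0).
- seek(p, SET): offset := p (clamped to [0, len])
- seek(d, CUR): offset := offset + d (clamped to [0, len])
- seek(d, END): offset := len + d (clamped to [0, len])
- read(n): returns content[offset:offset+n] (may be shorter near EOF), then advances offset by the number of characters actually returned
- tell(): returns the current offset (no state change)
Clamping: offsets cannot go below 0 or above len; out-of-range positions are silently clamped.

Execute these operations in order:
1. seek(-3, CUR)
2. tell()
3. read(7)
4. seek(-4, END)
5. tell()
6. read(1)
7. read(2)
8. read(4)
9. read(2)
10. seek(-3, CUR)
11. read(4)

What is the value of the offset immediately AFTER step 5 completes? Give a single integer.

Answer: 23

Derivation:
After 1 (seek(-3, CUR)): offset=0
After 2 (tell()): offset=0
After 3 (read(7)): returned 'VJ1AFF7', offset=7
After 4 (seek(-4, END)): offset=23
After 5 (tell()): offset=23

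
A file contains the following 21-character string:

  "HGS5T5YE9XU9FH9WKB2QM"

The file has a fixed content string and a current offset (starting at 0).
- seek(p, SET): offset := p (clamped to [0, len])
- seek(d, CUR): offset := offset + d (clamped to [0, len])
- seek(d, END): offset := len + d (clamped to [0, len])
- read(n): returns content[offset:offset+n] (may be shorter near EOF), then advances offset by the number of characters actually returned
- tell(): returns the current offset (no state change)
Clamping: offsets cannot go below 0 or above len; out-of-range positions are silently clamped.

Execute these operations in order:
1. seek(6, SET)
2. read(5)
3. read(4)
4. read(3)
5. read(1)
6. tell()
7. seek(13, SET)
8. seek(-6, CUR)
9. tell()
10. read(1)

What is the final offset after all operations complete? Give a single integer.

Answer: 8

Derivation:
After 1 (seek(6, SET)): offset=6
After 2 (read(5)): returned 'YE9XU', offset=11
After 3 (read(4)): returned '9FH9', offset=15
After 4 (read(3)): returned 'WKB', offset=18
After 5 (read(1)): returned '2', offset=19
After 6 (tell()): offset=19
After 7 (seek(13, SET)): offset=13
After 8 (seek(-6, CUR)): offset=7
After 9 (tell()): offset=7
After 10 (read(1)): returned 'E', offset=8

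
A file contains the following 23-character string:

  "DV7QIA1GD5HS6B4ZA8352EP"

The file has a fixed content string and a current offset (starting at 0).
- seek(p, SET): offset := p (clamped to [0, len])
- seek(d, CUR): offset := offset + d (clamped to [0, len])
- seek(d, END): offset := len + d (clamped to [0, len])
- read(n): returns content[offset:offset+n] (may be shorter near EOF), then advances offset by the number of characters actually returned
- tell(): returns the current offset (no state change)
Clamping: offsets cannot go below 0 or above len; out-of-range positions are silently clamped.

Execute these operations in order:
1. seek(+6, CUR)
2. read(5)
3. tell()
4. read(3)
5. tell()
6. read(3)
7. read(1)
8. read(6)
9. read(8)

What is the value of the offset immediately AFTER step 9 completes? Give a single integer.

Answer: 23

Derivation:
After 1 (seek(+6, CUR)): offset=6
After 2 (read(5)): returned '1GD5H', offset=11
After 3 (tell()): offset=11
After 4 (read(3)): returned 'S6B', offset=14
After 5 (tell()): offset=14
After 6 (read(3)): returned '4ZA', offset=17
After 7 (read(1)): returned '8', offset=18
After 8 (read(6)): returned '352EP', offset=23
After 9 (read(8)): returned '', offset=23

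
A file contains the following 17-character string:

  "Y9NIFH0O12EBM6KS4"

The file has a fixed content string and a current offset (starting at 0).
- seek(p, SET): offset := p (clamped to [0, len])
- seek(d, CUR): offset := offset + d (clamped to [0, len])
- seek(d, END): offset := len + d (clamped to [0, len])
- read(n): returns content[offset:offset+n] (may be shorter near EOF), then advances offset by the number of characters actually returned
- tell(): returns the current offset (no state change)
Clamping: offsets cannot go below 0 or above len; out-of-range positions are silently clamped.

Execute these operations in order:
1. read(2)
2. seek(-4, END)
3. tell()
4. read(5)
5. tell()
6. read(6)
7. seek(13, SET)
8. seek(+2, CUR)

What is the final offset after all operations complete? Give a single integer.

After 1 (read(2)): returned 'Y9', offset=2
After 2 (seek(-4, END)): offset=13
After 3 (tell()): offset=13
After 4 (read(5)): returned '6KS4', offset=17
After 5 (tell()): offset=17
After 6 (read(6)): returned '', offset=17
After 7 (seek(13, SET)): offset=13
After 8 (seek(+2, CUR)): offset=15

Answer: 15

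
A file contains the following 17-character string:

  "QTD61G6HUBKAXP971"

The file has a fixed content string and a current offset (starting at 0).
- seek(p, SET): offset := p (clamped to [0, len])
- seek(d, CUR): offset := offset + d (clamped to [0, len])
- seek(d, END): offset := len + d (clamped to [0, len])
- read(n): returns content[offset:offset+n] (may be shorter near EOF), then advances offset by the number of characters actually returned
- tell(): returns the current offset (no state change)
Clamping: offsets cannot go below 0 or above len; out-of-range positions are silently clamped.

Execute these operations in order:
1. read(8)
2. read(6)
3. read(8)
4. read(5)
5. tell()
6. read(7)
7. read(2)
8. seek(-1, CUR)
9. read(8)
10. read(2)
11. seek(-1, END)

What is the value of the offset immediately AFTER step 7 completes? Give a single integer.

Answer: 17

Derivation:
After 1 (read(8)): returned 'QTD61G6H', offset=8
After 2 (read(6)): returned 'UBKAXP', offset=14
After 3 (read(8)): returned '971', offset=17
After 4 (read(5)): returned '', offset=17
After 5 (tell()): offset=17
After 6 (read(7)): returned '', offset=17
After 7 (read(2)): returned '', offset=17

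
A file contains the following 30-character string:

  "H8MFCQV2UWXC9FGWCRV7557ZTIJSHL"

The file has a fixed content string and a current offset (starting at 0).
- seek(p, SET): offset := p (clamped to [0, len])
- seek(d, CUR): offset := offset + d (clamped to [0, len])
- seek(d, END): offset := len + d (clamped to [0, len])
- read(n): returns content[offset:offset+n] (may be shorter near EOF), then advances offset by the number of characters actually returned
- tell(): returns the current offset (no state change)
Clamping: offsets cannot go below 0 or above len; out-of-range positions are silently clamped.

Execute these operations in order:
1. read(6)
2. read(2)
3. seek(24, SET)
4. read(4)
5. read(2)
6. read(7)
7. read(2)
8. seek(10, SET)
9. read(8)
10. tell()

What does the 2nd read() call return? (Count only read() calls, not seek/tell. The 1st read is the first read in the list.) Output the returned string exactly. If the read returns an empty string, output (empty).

After 1 (read(6)): returned 'H8MFCQ', offset=6
After 2 (read(2)): returned 'V2', offset=8
After 3 (seek(24, SET)): offset=24
After 4 (read(4)): returned 'TIJS', offset=28
After 5 (read(2)): returned 'HL', offset=30
After 6 (read(7)): returned '', offset=30
After 7 (read(2)): returned '', offset=30
After 8 (seek(10, SET)): offset=10
After 9 (read(8)): returned 'XC9FGWCR', offset=18
After 10 (tell()): offset=18

Answer: V2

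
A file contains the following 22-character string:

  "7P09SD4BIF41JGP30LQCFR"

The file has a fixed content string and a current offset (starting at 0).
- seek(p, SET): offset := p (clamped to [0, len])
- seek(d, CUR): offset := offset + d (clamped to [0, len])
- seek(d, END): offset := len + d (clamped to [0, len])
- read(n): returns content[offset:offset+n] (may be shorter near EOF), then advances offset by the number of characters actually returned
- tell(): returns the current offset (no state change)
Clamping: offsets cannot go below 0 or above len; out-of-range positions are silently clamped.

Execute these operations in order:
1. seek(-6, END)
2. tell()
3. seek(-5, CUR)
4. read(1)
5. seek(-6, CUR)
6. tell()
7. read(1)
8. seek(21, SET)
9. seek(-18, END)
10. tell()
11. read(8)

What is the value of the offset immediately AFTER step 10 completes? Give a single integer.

Answer: 4

Derivation:
After 1 (seek(-6, END)): offset=16
After 2 (tell()): offset=16
After 3 (seek(-5, CUR)): offset=11
After 4 (read(1)): returned '1', offset=12
After 5 (seek(-6, CUR)): offset=6
After 6 (tell()): offset=6
After 7 (read(1)): returned '4', offset=7
After 8 (seek(21, SET)): offset=21
After 9 (seek(-18, END)): offset=4
After 10 (tell()): offset=4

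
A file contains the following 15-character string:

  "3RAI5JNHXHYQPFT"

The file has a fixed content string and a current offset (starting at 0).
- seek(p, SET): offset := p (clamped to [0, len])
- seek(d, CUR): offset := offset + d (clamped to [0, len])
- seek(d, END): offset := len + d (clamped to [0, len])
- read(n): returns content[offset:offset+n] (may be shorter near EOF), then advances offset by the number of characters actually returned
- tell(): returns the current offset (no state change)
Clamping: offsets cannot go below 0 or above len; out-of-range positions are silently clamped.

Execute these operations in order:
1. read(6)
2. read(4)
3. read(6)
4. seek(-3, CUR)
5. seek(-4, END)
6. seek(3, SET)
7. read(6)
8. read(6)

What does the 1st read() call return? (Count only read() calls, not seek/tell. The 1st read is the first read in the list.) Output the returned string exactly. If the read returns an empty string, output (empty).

Answer: 3RAI5J

Derivation:
After 1 (read(6)): returned '3RAI5J', offset=6
After 2 (read(4)): returned 'NHXH', offset=10
After 3 (read(6)): returned 'YQPFT', offset=15
After 4 (seek(-3, CUR)): offset=12
After 5 (seek(-4, END)): offset=11
After 6 (seek(3, SET)): offset=3
After 7 (read(6)): returned 'I5JNHX', offset=9
After 8 (read(6)): returned 'HYQPFT', offset=15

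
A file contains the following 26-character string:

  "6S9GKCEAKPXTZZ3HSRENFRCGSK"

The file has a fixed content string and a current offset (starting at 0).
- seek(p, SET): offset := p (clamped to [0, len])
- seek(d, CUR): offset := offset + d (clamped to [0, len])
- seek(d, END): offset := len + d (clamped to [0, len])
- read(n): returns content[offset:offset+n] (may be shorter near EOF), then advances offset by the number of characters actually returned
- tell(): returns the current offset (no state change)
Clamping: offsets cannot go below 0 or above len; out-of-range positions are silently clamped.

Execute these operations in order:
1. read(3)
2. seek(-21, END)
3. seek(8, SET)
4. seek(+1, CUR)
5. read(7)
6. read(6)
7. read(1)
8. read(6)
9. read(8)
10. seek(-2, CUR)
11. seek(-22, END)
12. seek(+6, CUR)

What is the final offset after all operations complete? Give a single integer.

Answer: 10

Derivation:
After 1 (read(3)): returned '6S9', offset=3
After 2 (seek(-21, END)): offset=5
After 3 (seek(8, SET)): offset=8
After 4 (seek(+1, CUR)): offset=9
After 5 (read(7)): returned 'PXTZZ3H', offset=16
After 6 (read(6)): returned 'SRENFR', offset=22
After 7 (read(1)): returned 'C', offset=23
After 8 (read(6)): returned 'GSK', offset=26
After 9 (read(8)): returned '', offset=26
After 10 (seek(-2, CUR)): offset=24
After 11 (seek(-22, END)): offset=4
After 12 (seek(+6, CUR)): offset=10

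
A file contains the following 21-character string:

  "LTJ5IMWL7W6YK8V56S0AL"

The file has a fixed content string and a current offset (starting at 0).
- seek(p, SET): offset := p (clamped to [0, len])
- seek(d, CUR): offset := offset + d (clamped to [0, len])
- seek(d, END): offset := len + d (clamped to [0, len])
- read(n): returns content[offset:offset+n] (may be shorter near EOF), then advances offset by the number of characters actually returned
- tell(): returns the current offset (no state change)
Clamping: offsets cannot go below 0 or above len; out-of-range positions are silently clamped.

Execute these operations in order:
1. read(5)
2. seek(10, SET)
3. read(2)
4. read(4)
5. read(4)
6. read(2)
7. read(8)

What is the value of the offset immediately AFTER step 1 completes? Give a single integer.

Answer: 5

Derivation:
After 1 (read(5)): returned 'LTJ5I', offset=5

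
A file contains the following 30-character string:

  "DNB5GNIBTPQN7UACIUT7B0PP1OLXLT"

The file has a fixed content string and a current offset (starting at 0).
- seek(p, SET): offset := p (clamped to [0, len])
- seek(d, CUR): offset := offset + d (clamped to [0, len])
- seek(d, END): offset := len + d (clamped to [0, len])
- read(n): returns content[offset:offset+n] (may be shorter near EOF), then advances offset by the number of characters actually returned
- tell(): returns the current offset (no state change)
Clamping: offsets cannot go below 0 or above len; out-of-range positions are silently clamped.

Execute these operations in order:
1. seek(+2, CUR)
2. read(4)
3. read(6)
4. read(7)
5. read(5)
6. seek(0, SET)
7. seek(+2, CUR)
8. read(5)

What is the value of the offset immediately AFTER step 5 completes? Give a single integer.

Answer: 24

Derivation:
After 1 (seek(+2, CUR)): offset=2
After 2 (read(4)): returned 'B5GN', offset=6
After 3 (read(6)): returned 'IBTPQN', offset=12
After 4 (read(7)): returned '7UACIUT', offset=19
After 5 (read(5)): returned '7B0PP', offset=24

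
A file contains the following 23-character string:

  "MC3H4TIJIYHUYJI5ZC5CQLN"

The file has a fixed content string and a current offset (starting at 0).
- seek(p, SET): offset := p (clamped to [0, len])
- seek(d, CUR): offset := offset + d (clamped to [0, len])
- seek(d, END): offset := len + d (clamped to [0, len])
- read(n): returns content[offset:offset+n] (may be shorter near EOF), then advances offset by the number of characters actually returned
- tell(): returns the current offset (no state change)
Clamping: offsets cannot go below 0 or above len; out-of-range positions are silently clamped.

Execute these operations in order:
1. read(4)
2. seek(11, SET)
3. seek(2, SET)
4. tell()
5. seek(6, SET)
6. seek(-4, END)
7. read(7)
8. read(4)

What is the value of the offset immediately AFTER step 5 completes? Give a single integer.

After 1 (read(4)): returned 'MC3H', offset=4
After 2 (seek(11, SET)): offset=11
After 3 (seek(2, SET)): offset=2
After 4 (tell()): offset=2
After 5 (seek(6, SET)): offset=6

Answer: 6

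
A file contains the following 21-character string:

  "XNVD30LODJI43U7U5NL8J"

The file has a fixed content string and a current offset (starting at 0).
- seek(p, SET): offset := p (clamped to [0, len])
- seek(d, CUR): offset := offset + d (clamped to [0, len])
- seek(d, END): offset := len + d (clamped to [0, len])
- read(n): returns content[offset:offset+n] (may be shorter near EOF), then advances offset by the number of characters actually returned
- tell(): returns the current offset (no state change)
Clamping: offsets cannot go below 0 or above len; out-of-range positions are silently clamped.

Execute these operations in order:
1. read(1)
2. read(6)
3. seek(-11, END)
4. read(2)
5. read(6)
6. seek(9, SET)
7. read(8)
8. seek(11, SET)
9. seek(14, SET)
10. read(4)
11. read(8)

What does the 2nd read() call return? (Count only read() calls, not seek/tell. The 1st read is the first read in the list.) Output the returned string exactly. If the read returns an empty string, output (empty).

Answer: NVD30L

Derivation:
After 1 (read(1)): returned 'X', offset=1
After 2 (read(6)): returned 'NVD30L', offset=7
After 3 (seek(-11, END)): offset=10
After 4 (read(2)): returned 'I4', offset=12
After 5 (read(6)): returned '3U7U5N', offset=18
After 6 (seek(9, SET)): offset=9
After 7 (read(8)): returned 'JI43U7U5', offset=17
After 8 (seek(11, SET)): offset=11
After 9 (seek(14, SET)): offset=14
After 10 (read(4)): returned '7U5N', offset=18
After 11 (read(8)): returned 'L8J', offset=21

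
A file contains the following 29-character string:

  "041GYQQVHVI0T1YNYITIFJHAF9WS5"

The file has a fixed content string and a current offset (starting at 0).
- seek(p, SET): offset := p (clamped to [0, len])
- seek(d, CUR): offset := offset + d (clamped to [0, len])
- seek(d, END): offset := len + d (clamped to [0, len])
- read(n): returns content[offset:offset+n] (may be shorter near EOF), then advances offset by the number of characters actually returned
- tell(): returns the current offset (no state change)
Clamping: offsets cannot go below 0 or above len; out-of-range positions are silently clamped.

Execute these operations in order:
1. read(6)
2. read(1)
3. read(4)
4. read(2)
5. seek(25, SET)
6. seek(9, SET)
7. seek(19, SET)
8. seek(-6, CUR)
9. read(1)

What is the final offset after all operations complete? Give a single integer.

Answer: 14

Derivation:
After 1 (read(6)): returned '041GYQ', offset=6
After 2 (read(1)): returned 'Q', offset=7
After 3 (read(4)): returned 'VHVI', offset=11
After 4 (read(2)): returned '0T', offset=13
After 5 (seek(25, SET)): offset=25
After 6 (seek(9, SET)): offset=9
After 7 (seek(19, SET)): offset=19
After 8 (seek(-6, CUR)): offset=13
After 9 (read(1)): returned '1', offset=14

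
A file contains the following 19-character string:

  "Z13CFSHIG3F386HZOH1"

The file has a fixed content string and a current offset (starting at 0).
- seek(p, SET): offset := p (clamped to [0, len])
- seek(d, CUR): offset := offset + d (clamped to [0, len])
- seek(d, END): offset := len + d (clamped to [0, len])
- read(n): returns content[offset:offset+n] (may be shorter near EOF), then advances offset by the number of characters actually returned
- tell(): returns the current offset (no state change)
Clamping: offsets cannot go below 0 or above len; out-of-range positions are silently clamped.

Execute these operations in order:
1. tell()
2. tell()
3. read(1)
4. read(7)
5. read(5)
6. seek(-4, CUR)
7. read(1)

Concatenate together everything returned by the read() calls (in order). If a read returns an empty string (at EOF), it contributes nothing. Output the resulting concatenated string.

Answer: Z13CFSHIG3F383

Derivation:
After 1 (tell()): offset=0
After 2 (tell()): offset=0
After 3 (read(1)): returned 'Z', offset=1
After 4 (read(7)): returned '13CFSHI', offset=8
After 5 (read(5)): returned 'G3F38', offset=13
After 6 (seek(-4, CUR)): offset=9
After 7 (read(1)): returned '3', offset=10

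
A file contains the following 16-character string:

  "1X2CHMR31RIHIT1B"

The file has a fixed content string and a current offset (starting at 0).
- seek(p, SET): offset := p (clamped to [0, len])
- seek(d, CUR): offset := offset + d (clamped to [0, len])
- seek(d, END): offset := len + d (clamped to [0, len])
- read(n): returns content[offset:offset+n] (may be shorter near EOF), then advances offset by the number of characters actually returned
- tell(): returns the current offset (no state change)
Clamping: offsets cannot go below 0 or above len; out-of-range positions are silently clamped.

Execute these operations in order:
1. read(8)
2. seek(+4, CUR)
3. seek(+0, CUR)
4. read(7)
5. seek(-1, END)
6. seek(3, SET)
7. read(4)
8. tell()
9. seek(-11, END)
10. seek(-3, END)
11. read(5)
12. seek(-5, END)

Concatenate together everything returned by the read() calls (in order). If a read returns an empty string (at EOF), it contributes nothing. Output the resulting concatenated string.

After 1 (read(8)): returned '1X2CHMR3', offset=8
After 2 (seek(+4, CUR)): offset=12
After 3 (seek(+0, CUR)): offset=12
After 4 (read(7)): returned 'IT1B', offset=16
After 5 (seek(-1, END)): offset=15
After 6 (seek(3, SET)): offset=3
After 7 (read(4)): returned 'CHMR', offset=7
After 8 (tell()): offset=7
After 9 (seek(-11, END)): offset=5
After 10 (seek(-3, END)): offset=13
After 11 (read(5)): returned 'T1B', offset=16
After 12 (seek(-5, END)): offset=11

Answer: 1X2CHMR3IT1BCHMRT1B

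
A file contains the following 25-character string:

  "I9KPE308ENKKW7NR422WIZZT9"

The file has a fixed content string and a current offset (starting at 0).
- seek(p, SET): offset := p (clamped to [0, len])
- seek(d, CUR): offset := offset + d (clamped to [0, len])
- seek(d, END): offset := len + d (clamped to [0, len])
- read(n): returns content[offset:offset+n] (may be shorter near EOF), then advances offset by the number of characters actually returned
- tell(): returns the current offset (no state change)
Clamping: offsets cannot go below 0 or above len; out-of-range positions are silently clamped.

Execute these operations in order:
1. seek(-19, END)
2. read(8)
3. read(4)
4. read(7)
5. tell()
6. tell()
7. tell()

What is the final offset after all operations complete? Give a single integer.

After 1 (seek(-19, END)): offset=6
After 2 (read(8)): returned '08ENKKW7', offset=14
After 3 (read(4)): returned 'NR42', offset=18
After 4 (read(7)): returned '2WIZZT9', offset=25
After 5 (tell()): offset=25
After 6 (tell()): offset=25
After 7 (tell()): offset=25

Answer: 25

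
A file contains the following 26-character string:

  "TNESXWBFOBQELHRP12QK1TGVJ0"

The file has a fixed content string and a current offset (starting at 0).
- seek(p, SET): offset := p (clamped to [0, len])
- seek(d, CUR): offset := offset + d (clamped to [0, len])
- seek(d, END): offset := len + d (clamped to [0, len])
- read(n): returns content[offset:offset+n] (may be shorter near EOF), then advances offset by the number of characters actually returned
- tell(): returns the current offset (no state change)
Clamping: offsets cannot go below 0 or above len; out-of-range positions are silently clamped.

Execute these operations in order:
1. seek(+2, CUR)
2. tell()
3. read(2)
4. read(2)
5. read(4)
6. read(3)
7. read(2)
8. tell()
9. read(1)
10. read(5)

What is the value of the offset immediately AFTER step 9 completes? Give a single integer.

Answer: 16

Derivation:
After 1 (seek(+2, CUR)): offset=2
After 2 (tell()): offset=2
After 3 (read(2)): returned 'ES', offset=4
After 4 (read(2)): returned 'XW', offset=6
After 5 (read(4)): returned 'BFOB', offset=10
After 6 (read(3)): returned 'QEL', offset=13
After 7 (read(2)): returned 'HR', offset=15
After 8 (tell()): offset=15
After 9 (read(1)): returned 'P', offset=16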